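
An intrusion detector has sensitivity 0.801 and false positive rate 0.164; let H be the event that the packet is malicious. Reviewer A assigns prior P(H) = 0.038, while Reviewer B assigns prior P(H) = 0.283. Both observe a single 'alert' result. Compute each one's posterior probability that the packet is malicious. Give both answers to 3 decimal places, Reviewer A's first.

P('+'|H) = 0.801, P('+'|¬H) = 0.164.
Reviewer A: numerator 0.801·0.038 = 0.030438; evidence = 0.030438+0.164·0.962 = 0.18821; posterior = 0.162.
Reviewer B: numerator 0.801·0.283 = 0.22668; evidence = 0.22668+0.164·0.717 = 0.34427; posterior = 0.658.

Reviewer A: 0.162; Reviewer B: 0.658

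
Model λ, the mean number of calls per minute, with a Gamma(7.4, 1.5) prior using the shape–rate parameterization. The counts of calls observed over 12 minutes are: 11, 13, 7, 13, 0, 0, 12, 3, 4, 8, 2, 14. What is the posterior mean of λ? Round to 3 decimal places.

Posterior mean ≈ 6.993

Total count ∑xᵢ = 87 over n = 12 minutes.
Gamma is conjugate to the Poisson likelihood: posterior is Gamma(shape = 7.4+87 = 94.4, rate = 1.5+12 = 13.5).
Posterior mean = shape/rate = 94.4/13.5 = 6.993.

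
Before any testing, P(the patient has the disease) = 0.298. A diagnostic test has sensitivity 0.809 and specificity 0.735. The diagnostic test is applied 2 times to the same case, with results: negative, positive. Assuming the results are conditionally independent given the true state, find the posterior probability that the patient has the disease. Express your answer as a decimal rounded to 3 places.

Posterior P(H) ≈ 0.252

With H the event that the patient has the disease, the joint likelihood of the observed sequence is P(data|H) = 0.191·0.809 = 0.15452 and P(data|¬H) = 0.735·0.265 = 0.19478.
Bayes: P(H|data) = 0.298·0.15452 / (0.298·0.15452 + 0.702·0.19478) = 0.046047/0.18278 = 0.2519.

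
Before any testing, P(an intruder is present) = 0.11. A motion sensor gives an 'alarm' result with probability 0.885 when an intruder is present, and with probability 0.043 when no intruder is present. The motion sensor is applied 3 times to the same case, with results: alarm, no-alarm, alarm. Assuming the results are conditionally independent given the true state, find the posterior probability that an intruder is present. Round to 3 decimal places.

Posterior P(H) ≈ 0.863

Let H be the event that an intruder is present; start with P(H) = 0.11. P('alarm'|H) = 0.885, P('alarm'|¬H) = 0.043.
Update on result 1 ('alarm'): P(H) ← 0.885·0.1100 / (0.885·0.1100 + 0.043·0.8900) = 0.097350/0.13562 = 0.7178.
Update on result 2 ('no-alarm'): P(H) ← 0.115·0.7178 / (0.115·0.7178 + 0.957·0.2822) = 0.082549/0.35260 = 0.2341.
Update on result 3 ('alarm'): P(H) ← 0.885·0.2341 / (0.885·0.2341 + 0.043·0.7659) = 0.20719/0.24012 = 0.8628.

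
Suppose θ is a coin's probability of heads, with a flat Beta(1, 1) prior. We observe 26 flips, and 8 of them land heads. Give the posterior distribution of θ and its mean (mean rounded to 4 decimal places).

Posterior: Beta(9, 19); mean ≈ 0.3214

The binomial likelihood is conjugate to the Beta prior: with 8 successes and 18 failures, the posterior is Beta(1+8, 1+18) = Beta(9, 19).
E[θ | data] = 9/(9+19) = 0.3214.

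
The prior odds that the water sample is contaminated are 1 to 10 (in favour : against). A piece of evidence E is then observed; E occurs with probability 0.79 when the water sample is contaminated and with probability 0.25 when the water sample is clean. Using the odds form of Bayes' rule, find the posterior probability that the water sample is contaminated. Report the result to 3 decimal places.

Posterior probability ≈ 0.240

Prior odds = 1/10 = 0.10000. In log-odds, ln(0.10000) = -2.3026.
Add log likelihood ratio: ln(3.1600) = 1.1506.
Posterior log-odds = -1.1520, so posterior odds = exp(-1.1520) = 0.31600. Converting, P(H|E) = 0.31600/1.3160 = 0.240.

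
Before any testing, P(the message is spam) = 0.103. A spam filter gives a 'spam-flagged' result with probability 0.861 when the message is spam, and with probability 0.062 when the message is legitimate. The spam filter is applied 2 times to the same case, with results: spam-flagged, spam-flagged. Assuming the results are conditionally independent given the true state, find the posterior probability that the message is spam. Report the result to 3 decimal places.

Let H be the event that the message is spam; start with P(H) = 0.103. P('spam-flagged'|H) = 0.861, P('spam-flagged'|¬H) = 0.062.
Update on result 1 ('spam-flagged'): P(H) ← 0.861·0.1030 / (0.861·0.1030 + 0.062·0.8970) = 0.088683/0.14430 = 0.6146.
Update on result 2 ('spam-flagged'): P(H) ← 0.861·0.6146 / (0.861·0.6146 + 0.062·0.3854) = 0.52916/0.55305 = 0.9568.

Posterior P(H) ≈ 0.957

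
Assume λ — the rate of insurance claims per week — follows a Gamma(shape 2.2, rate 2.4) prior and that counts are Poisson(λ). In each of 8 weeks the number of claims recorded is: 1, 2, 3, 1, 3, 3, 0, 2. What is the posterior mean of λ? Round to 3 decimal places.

Posterior mean ≈ 1.654

The Poisson likelihood adds the total count to the shape and the number of exposure periods to the rate. Here ∑xᵢ = 15 and n = 8, so shape 2.2→17.2 and rate 2.4→10.4.
Posterior mean = shape/rate = 17.2/10.4 = 1.654.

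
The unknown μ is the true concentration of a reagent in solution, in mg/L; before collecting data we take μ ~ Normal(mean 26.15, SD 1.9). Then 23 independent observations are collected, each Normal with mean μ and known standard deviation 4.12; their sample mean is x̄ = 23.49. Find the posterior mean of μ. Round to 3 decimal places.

Posterior mean ≈ 23.941

Prior precision 1/τ₀² = 1/1.9² = 0.277008; data precision n/σ² = 23/4.12² = 1.35498.
Posterior precision = 0.277008 + 1.35498 = 1.63199.
Posterior mean = (0.277008·26.15 + 1.35498·23.49) / 1.63199 = 23.941.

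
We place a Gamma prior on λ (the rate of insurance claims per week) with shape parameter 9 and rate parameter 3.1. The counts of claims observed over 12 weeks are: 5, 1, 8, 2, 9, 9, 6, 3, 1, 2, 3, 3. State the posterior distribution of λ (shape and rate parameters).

Total count ∑xᵢ = 52 over n = 12 weeks.
Gamma is conjugate to the Poisson likelihood: posterior is Gamma(shape = 9+52 = 61, rate = 3.1+12 = 15.1).

Posterior: Gamma(shape=61, rate=15.1)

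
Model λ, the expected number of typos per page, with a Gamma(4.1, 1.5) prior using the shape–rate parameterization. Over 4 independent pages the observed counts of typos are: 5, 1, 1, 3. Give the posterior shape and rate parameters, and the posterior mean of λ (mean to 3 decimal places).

Total count ∑xᵢ = 10 over n = 4 pages.
Gamma is conjugate to the Poisson likelihood: posterior is Gamma(shape = 4.1+10 = 14.1, rate = 1.5+4 = 5.5).
E[λ | data] = 14.1/5.5 = 2.564.

Posterior: Gamma(shape=14.1, rate=5.5); mean ≈ 2.564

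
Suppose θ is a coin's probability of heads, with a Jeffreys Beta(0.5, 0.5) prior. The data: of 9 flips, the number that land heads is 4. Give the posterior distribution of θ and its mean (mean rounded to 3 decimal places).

Observing 4 successes and 5 failures updates Beta(0.5, 0.5) by adding the success and failure counts to the two shape parameters: α = 0.5+4 = 4.5, β = 0.5+5 = 5.5.
E[θ | data] = 4.5/(4.5+5.5) = 0.450.

Posterior: Beta(4.5, 5.5); mean ≈ 0.450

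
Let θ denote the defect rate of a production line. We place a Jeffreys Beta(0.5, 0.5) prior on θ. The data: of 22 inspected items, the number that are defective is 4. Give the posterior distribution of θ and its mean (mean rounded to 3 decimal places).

The binomial likelihood is conjugate to the Beta prior: with 4 successes and 18 failures, the posterior is Beta(0.5+4, 0.5+18) = Beta(4.5, 18.5).
Posterior mean = α/(α+β) = 4.5/23 = 0.196.

Posterior: Beta(4.5, 18.5); mean ≈ 0.196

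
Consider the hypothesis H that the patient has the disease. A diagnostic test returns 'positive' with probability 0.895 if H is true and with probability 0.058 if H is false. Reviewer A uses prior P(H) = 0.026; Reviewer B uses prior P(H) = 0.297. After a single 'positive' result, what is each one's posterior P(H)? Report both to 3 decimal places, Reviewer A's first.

P('+'|H) = 0.895, P('+'|¬H) = 0.058.
Reviewer A: numerator 0.895·0.026 = 0.023270; evidence = 0.023270+0.058·0.974 = 0.079762; posterior = 0.292.
Reviewer B: numerator 0.895·0.297 = 0.26581; evidence = 0.26581+0.058·0.703 = 0.30659; posterior = 0.867.

Reviewer A: 0.292; Reviewer B: 0.867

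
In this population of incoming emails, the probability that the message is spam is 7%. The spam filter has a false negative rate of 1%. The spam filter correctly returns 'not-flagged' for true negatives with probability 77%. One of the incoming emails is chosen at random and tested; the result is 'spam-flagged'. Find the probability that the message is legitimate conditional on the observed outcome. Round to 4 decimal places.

Write H for 'the message is spam'. Prior odds H:¬H = 0.07/0.93 = 0.075269. For the 'spam-flagged' outcome, the likelihood ratio is 0.99/0.23 = 4.3043.
Posterior odds = 0.075269 × 4.3043 = 0.32398, so P(H|E) = 0.32398/(1+0.32398) = 0.2447. Then P(¬H|E) = 1 − 0.2447 = 0.7553.

P(¬H | E) ≈ 0.7553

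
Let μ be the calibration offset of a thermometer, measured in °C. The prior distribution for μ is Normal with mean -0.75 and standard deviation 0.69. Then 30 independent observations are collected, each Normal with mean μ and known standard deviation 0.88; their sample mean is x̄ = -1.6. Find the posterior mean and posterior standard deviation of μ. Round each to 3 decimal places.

With known σ, the Normal prior is conjugate. Weight on the data is w = (n/σ²)/(n/σ² + 1/τ₀²) = 38.7397/(38.7397+2.10040) = 0.94857.
Posterior mean = w·x̄ + (1−w)·μ₀ = 0.94857·-1.6 + 0.051430·-0.75 = -1.556. Posterior variance = 1/(38.7397+2.10040) = 0.0244858, so SD = 0.156.

Posterior mean ≈ -1.556; posterior SD ≈ 0.156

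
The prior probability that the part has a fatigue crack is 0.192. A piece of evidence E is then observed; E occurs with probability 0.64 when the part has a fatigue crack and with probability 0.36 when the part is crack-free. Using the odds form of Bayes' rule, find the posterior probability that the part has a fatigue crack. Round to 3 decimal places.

Prior odds = 0.192/(1−0.192) = 0.23762.
Likelihood ratio for E = 0.64/0.36 = 1.7778.
Posterior odds = prior odds × LR = 0.42244.
Posterior probability = odds/(1+odds) = 0.42244/1.4224 = 0.297.

Posterior probability ≈ 0.297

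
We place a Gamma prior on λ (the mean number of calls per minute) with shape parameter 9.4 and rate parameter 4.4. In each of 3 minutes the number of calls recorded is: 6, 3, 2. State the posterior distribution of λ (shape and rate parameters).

The Poisson likelihood adds the total count to the shape and the number of exposure periods to the rate. Here ∑xᵢ = 11 and n = 3, so shape 9.4→20.4 and rate 4.4→7.4.

Posterior: Gamma(shape=20.4, rate=7.4)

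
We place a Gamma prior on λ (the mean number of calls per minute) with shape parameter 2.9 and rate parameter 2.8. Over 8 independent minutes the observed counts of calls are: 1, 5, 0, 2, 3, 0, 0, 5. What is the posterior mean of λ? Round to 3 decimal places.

Posterior mean ≈ 1.750

The Poisson likelihood adds the total count to the shape and the number of exposure periods to the rate. Here ∑xᵢ = 16 and n = 8, so shape 2.9→18.9 and rate 2.8→10.8.
Posterior mean = shape/rate = 18.9/10.8 = 1.750.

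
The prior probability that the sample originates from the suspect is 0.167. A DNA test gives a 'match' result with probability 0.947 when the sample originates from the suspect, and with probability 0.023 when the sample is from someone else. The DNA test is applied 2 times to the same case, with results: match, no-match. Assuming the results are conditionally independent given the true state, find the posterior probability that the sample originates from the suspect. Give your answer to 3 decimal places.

With H the event that the sample originates from the suspect, the joint likelihood of the observed sequence is P(data|H) = 0.947·0.053 = 0.050191 and P(data|¬H) = 0.023·0.977 = 0.022471.
Bayes: P(H|data) = 0.167·0.050191 / (0.167·0.050191 + 0.833·0.022471) = 0.0083819/0.027100 = 0.3093.

Posterior P(H) ≈ 0.309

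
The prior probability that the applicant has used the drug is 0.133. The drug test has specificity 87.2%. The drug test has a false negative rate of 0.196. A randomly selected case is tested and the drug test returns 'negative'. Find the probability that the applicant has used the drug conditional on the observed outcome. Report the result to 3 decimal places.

P(H | E) ≈ 0.033

Write H for 'the applicant has used the drug'. Prior odds H:¬H = 0.133/0.867 = 0.15340. For the 'negative' outcome, the likelihood ratio is 0.196/0.872 = 0.22477.
Posterior odds = 0.15340 × 0.22477 = 0.034480, so P(H|E) = 0.034480/(1+0.034480) = 0.033.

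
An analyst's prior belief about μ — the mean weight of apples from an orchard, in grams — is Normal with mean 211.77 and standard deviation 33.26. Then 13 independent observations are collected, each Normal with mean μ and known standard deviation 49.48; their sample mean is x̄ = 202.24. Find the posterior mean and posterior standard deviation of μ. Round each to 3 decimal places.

Posterior mean ≈ 203.626; posterior SD ≈ 12.686

Prior precision 1/τ₀² = 1/33.26² = 0.00090397; data precision n/σ² = 13/49.48² = 0.00530987.
Posterior precision = 0.00090397 + 0.00530987 = 0.00621384, giving posterior SD = 1/√0.00621384 = 12.686.
Posterior mean = (0.00090397·211.77 + 0.00530987·202.24) / 0.00621384 = 203.626.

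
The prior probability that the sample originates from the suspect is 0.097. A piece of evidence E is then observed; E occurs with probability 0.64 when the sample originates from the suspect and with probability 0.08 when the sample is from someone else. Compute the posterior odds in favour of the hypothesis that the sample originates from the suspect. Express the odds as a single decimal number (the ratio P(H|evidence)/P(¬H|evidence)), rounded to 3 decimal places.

Posterior odds ≈ 0.859

Prior odds = 0.097/(1−0.097) = 0.10742.
Likelihood ratio for E = 0.64/0.08 = 8.0000.
Posterior odds = prior odds × LR = 0.85936.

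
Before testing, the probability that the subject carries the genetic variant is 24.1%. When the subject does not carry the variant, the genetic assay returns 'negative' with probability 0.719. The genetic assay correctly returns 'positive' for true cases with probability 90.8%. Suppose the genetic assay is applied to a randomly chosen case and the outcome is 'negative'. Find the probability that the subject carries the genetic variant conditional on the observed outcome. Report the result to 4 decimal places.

Let H be the event that the subject carries the genetic variant. P(H) = 0.241, so P(¬H) = 0.759. With E the 'negative' result, P(E|H) = 0.092 and P(E|¬H) = 0.719.
P(E) = 0.092·0.241 + 0.719·0.759 = 0.022172 + 0.54572 = 0.56789.
By Bayes' theorem, P(H|E) = 0.022172 / 0.56789 = 0.0390.

P(H | E) ≈ 0.0390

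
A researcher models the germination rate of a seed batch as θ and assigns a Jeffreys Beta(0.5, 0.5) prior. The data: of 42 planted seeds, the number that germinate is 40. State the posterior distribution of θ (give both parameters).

Observing 40 successes and 2 failures updates Beta(0.5, 0.5) by adding the success and failure counts to the two shape parameters: α = 0.5+40 = 40.5, β = 0.5+2 = 2.5.

Posterior: Beta(40.5, 2.5)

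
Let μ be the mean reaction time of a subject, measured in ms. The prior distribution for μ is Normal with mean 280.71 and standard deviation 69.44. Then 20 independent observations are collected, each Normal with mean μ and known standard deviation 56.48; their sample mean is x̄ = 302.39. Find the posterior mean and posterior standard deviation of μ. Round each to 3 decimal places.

Posterior mean ≈ 301.696; posterior SD ≈ 12.425

With known σ, the Normal prior is conjugate. Weight on the data is w = (n/σ²)/(n/σ² + 1/τ₀²) = 0.00626961/(0.00626961+0.00020739) = 0.96798.
Posterior mean = w·x̄ + (1−w)·μ₀ = 0.96798·302.39 + 0.032019·280.71 = 301.696. Posterior variance = 1/(0.00626961+0.00020739) = 154.393, so SD = 12.425.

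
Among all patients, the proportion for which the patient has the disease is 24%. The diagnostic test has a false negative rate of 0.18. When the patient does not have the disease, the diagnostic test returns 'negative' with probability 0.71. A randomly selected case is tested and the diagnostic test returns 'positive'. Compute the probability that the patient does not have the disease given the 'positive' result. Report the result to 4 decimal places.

P(¬H | E) ≈ 0.5283

Let H be the event that the patient has the disease. P(H) = 0.24, so P(¬H) = 0.76. With E the 'positive' result, P(E|H) = 0.82 and P(E|¬H) = 0.29.
P(E) = 0.82·0.24 + 0.29·0.76 = 0.19680 + 0.22040 = 0.41720.
By Bayes' theorem, P(H|E) = 0.19680 / 0.41720 = 0.4717. Hence P(¬H|E) = 1 − 0.4717 = 0.5283.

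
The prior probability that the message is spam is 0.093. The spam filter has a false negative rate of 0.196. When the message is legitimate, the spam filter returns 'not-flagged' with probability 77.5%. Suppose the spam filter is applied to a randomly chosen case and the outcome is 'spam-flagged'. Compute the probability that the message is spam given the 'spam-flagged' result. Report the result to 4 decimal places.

Let H be the event that the message is spam. P(H) = 0.093, so P(¬H) = 0.907. With E the 'spam-flagged' result, P(E|H) = 0.804 and P(E|¬H) = 0.225.
P(E) = 0.804·0.093 + 0.225·0.907 = 0.074772 + 0.20408 = 0.27885.
By Bayes' theorem, P(H|E) = 0.074772 / 0.27885 = 0.2681.

P(H | E) ≈ 0.2681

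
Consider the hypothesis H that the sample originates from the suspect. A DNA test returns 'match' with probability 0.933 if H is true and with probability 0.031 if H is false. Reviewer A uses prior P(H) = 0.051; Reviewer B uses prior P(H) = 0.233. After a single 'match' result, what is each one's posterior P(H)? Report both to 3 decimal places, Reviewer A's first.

The likelihood ratio for a 'match' result is 0.933/0.031 = 30.097.
Reviewer A: prior odds 0.051/0.949 = 0.053741; posterior odds 1.6174; posterior probability 0.618.
Reviewer B: prior odds 0.233/0.767 = 0.30378; posterior odds 9.1428; posterior probability 0.901.

Reviewer A: 0.618; Reviewer B: 0.901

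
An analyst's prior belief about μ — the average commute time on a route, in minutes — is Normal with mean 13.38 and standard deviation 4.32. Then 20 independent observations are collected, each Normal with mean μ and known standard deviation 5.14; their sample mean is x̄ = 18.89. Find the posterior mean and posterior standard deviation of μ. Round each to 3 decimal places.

Prior precision 1/τ₀² = 1/4.32² = 0.0535837; data precision n/σ² = 20/5.14² = 0.757014.
Posterior precision = 0.0535837 + 0.757014 = 0.810597, giving posterior SD = 1/√0.810597 = 1.111.
Posterior mean = (0.0535837·13.38 + 0.757014·18.89) / 0.810597 = 18.526.

Posterior mean ≈ 18.526; posterior SD ≈ 1.111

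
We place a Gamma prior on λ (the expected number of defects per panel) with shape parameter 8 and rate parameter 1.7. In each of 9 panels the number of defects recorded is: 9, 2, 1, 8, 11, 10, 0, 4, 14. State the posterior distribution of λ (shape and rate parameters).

Posterior: Gamma(shape=67, rate=10.7)

The Poisson likelihood adds the total count to the shape and the number of exposure periods to the rate. Here ∑xᵢ = 59 and n = 9, so shape 8→67 and rate 1.7→10.7.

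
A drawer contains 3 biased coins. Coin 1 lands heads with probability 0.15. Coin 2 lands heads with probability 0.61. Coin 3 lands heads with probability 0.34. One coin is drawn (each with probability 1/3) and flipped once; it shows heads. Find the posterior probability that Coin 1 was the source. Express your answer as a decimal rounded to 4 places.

P(heads|C1) = 0.15; P(heads|C2) = 0.61; P(heads|C3) = 0.34.
Prior × likelihood for each source: 0.333333·0.15=0.05000, 0.333333·0.61=0.2033, 0.333333·0.34=0.1133. Summing gives P(heads) = 0.36667.
P(Coin 1 | heads) = 0.05000 / 0.36667 = 0.1364.

Posterior probability ≈ 0.1364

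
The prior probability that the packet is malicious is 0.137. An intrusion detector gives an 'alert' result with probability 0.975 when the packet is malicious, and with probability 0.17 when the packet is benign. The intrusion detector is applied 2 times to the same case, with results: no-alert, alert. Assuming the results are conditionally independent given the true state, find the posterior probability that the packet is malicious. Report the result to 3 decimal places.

Let H be the event that the packet is malicious; start with P(H) = 0.137. P('alert'|H) = 0.975, P('alert'|¬H) = 0.17.
Update on result 1 ('no-alert'): P(H) ← 0.025·0.1370 / (0.025·0.1370 + 0.83·0.8630) = 0.0034250/0.71971 = 0.0048.
Update on result 2 ('alert'): P(H) ← 0.975·0.0048 / (0.975·0.0048 + 0.17·0.9952) = 0.0046399/0.17383 = 0.0267.

Posterior P(H) ≈ 0.027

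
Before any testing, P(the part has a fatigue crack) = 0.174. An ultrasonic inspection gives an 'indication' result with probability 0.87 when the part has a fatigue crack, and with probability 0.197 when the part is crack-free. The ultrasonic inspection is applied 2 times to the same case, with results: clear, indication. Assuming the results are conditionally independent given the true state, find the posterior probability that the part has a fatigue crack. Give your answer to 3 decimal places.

Posterior P(H) ≈ 0.131

Let H be the event that the part has a fatigue crack; start with P(H) = 0.174. P('indication'|H) = 0.87, P('indication'|¬H) = 0.197.
Update on result 1 ('clear'): P(H) ← 0.13·0.1740 / (0.13·0.1740 + 0.803·0.8260) = 0.022620/0.68590 = 0.0330.
Update on result 2 ('indication'): P(H) ← 0.87·0.0330 / (0.87·0.0330 + 0.197·0.9670) = 0.028691/0.21919 = 0.1309.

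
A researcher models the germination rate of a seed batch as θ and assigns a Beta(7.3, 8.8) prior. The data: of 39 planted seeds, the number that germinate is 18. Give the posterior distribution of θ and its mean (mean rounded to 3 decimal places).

The binomial likelihood is conjugate to the Beta prior: with 18 successes and 21 failures, the posterior is Beta(7.3+18, 8.8+21) = Beta(25.3, 29.8).
Posterior mean = α/(α+β) = 25.3/55.1 = 0.459.

Posterior: Beta(25.3, 29.8); mean ≈ 0.459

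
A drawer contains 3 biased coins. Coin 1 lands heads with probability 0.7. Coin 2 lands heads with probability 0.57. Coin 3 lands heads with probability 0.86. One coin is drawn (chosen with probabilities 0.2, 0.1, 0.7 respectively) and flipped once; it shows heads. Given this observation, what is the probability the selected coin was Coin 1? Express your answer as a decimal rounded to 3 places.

Posterior probability ≈ 0.175

Tabulate prior·likelihood by source: [1] prior 0.2, lik 0.7, product 0.1400; [2] prior 0.1, lik 0.57, product 0.05700; [3] prior 0.7, lik 0.86, product 0.6020.
Normalizing constant = 0.79900; the posterior for Coin 1 is its product over the sum, 0.1400/0.79900 = 0.175.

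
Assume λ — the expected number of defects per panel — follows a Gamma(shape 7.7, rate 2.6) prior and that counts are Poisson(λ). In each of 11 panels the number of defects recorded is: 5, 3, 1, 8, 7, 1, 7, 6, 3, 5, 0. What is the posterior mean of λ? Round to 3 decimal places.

The Poisson likelihood adds the total count to the shape and the number of exposure periods to the rate. Here ∑xᵢ = 46 and n = 11, so shape 7.7→53.7 and rate 2.6→13.6.
E[λ | data] = 53.7/13.6 = 3.949.

Posterior mean ≈ 3.949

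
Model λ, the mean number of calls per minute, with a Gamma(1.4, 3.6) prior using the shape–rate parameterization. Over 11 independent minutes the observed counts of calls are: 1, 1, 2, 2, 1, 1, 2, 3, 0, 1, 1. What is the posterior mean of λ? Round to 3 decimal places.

Posterior mean ≈ 1.123

The Poisson likelihood adds the total count to the shape and the number of exposure periods to the rate. Here ∑xᵢ = 15 and n = 11, so shape 1.4→16.4 and rate 3.6→14.6.
E[λ | data] = 16.4/14.6 = 1.123.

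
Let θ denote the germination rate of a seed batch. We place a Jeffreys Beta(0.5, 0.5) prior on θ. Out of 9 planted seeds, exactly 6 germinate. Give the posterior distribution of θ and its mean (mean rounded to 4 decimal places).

Observing 6 successes and 3 failures updates Beta(0.5, 0.5) by adding the success and failure counts to the two shape parameters: α = 0.5+6 = 6.5, β = 0.5+3 = 3.5.
Posterior mean = α/(α+β) = 6.5/10 = 0.6500.

Posterior: Beta(6.5, 3.5); mean ≈ 0.6500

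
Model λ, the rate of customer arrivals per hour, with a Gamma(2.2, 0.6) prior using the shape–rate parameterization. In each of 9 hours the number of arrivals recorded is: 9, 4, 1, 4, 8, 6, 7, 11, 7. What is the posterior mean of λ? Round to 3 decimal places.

Total count ∑xᵢ = 57 over n = 9 hours.
Gamma is conjugate to the Poisson likelihood: posterior is Gamma(shape = 2.2+57 = 59.2, rate = 0.6+9 = 9.6).
E[λ | data] = 59.2/9.6 = 6.167.

Posterior mean ≈ 6.167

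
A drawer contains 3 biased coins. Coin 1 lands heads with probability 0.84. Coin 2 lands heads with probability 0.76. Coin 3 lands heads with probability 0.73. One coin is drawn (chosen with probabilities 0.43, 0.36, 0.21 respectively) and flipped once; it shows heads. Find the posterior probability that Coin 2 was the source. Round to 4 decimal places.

Posterior probability ≈ 0.3472

P(heads|C1) = 0.84; P(heads|C2) = 0.76; P(heads|C3) = 0.73.
Prior × likelihood for each source: 0.43·0.84=0.3612, 0.36·0.76=0.2736, 0.21·0.73=0.1533. Summing gives P(heads) = 0.78810.
P(Coin 2 | heads) = 0.2736 / 0.78810 = 0.3472.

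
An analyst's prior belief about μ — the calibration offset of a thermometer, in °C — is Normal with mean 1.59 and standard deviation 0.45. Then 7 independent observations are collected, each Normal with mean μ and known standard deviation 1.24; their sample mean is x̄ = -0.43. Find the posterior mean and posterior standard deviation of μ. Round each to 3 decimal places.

With known σ, the Normal prior is conjugate. Weight on the data is w = (n/σ²)/(n/σ² + 1/τ₀²) = 4.55255/(4.55255+4.93827) = 0.47968.
Posterior mean = w·x̄ + (1−w)·μ₀ = 0.47968·-0.43 + 0.52032·1.59 = 0.621. Posterior variance = 1/(4.55255+4.93827) = 0.105365, so SD = 0.325.

Posterior mean ≈ 0.621; posterior SD ≈ 0.325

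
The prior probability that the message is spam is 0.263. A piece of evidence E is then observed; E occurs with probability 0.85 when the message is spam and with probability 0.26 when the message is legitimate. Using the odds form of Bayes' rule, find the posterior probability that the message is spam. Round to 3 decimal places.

Prior odds = 0.263/(1−0.263) = 0.35685.
Likelihood ratio for E = 0.85/0.26 = 3.2692.
Posterior odds = prior odds × LR = 1.1666.
Posterior probability = odds/(1+odds) = 1.1666/2.1666 = 0.538.

Posterior probability ≈ 0.538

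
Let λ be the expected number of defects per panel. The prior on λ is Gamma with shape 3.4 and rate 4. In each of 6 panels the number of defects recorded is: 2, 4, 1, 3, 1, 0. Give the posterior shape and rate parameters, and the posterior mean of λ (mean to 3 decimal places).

Posterior: Gamma(shape=14.4, rate=10); mean ≈ 1.440

Total count ∑xᵢ = 11 over n = 6 panels.
Gamma is conjugate to the Poisson likelihood: posterior is Gamma(shape = 3.4+11 = 14.4, rate = 4+6 = 10).
Posterior mean = shape/rate = 14.4/10 = 1.440.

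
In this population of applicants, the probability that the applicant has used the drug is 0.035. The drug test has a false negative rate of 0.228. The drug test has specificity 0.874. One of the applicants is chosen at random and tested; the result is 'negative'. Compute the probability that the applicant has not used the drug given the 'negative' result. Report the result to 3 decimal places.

Write H for 'the applicant has used the drug'. Prior odds H:¬H = 0.035/0.965 = 0.036269. For the 'negative' outcome, the likelihood ratio is 0.228/0.874 = 0.26087.
Posterior odds = 0.036269 × 0.26087 = 0.0094616, so P(H|E) = 0.0094616/(1+0.0094616) = 0.009. Then P(¬H|E) = 1 − 0.009 = 0.991.

P(¬H | E) ≈ 0.991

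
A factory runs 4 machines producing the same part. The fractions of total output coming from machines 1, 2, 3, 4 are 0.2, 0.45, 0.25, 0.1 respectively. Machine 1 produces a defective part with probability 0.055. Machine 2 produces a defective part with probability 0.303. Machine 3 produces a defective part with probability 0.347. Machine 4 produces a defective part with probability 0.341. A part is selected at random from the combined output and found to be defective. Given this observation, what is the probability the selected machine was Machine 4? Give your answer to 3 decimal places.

Posterior probability ≈ 0.127

Tabulate prior·likelihood by source: [1] prior 0.2, lik 0.055, product 0.01100; [2] prior 0.45, lik 0.303, product 0.1363; [3] prior 0.25, lik 0.347, product 0.08675; [4] prior 0.1, lik 0.341, product 0.03410.
Normalizing constant = 0.26820; the posterior for Machine 4 is its product over the sum, 0.03410/0.26820 = 0.127.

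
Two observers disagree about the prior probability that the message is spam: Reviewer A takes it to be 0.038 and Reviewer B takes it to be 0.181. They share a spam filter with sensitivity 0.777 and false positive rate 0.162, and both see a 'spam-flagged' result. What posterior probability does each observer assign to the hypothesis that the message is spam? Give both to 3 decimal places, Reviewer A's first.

Reviewer A: 0.159; Reviewer B: 0.515

P('+'|H) = 0.777, P('+'|¬H) = 0.162.
Reviewer A: numerator 0.777·0.038 = 0.029526; evidence = 0.029526+0.162·0.962 = 0.18537; posterior = 0.159.
Reviewer B: numerator 0.777·0.181 = 0.14064; evidence = 0.14064+0.162·0.819 = 0.27331; posterior = 0.515.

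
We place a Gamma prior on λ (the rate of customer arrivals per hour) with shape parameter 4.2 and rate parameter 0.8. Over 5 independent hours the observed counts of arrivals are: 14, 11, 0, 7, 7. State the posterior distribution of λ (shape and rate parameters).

Posterior: Gamma(shape=43.2, rate=5.8)

Total count ∑xᵢ = 39 over n = 5 hours.
Gamma is conjugate to the Poisson likelihood: posterior is Gamma(shape = 4.2+39 = 43.2, rate = 0.8+5 = 5.8).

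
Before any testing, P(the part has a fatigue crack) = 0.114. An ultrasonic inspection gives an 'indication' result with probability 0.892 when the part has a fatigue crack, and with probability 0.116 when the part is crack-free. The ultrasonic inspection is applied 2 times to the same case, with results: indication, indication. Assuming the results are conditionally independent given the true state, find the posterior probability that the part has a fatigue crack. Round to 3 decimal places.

Posterior P(H) ≈ 0.884

With H the event that the part has a fatigue crack, the joint likelihood of the observed sequence is P(data|H) = 0.892·0.892 = 0.79566 and P(data|¬H) = 0.116·0.116 = 0.013456.
Bayes: P(H|data) = 0.114·0.79566 / (0.114·0.79566 + 0.886·0.013456) = 0.090706/0.10263 = 0.8838.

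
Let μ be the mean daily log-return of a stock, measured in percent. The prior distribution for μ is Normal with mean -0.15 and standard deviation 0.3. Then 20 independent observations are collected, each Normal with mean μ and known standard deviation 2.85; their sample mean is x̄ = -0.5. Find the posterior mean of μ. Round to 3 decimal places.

Posterior mean ≈ -0.213

Prior precision 1/τ₀² = 1/0.3² = 11.1111; data precision n/σ² = 20/2.85² = 2.46230.
Posterior precision = 11.1111 + 2.46230 = 13.5734.
Posterior mean = (11.1111·-0.15 + 2.46230·-0.5) / 13.5734 = -0.213.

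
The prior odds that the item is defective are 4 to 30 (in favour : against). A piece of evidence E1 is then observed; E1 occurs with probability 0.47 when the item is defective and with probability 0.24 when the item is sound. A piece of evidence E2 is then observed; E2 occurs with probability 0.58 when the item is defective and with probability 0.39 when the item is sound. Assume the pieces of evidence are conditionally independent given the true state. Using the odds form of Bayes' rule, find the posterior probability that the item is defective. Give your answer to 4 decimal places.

Prior odds = 4/30 = 0.13333. In log-odds, ln(0.13333) = -2.0149.
Add log likelihood ratios: ln(1.9583) + ln(1.4872) = 1.0690.
Posterior log-odds = -0.94593, so posterior odds = exp(-0.94593) = 0.38832. Converting, P(H|E) = 0.38832/1.3883 = 0.2797.

Posterior probability ≈ 0.2797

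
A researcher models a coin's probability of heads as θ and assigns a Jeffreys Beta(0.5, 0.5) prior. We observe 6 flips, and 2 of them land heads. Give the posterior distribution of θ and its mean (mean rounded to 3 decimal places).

Observing 2 successes and 4 failures updates Beta(0.5, 0.5) by adding the success and failure counts to the two shape parameters: α = 0.5+2 = 2.5, β = 0.5+4 = 4.5.
E[θ | data] = 2.5/(2.5+4.5) = 0.357.

Posterior: Beta(2.5, 4.5); mean ≈ 0.357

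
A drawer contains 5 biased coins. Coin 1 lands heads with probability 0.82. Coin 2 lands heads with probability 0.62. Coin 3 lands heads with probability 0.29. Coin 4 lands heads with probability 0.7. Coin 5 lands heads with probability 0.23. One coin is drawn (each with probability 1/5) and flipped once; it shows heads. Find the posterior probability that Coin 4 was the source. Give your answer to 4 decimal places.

P(heads|C1) = 0.82; P(heads|C2) = 0.62; P(heads|C3) = 0.29; P(heads|C4) = 0.7; P(heads|C5) = 0.23.
Prior × likelihood for each source: 0.2·0.82=0.1640, 0.2·0.62=0.1240, 0.2·0.29=0.05800, 0.2·0.7=0.1400, 0.2·0.23=0.04600. Summing gives P(heads) = 0.53200.
P(Coin 4 | heads) = 0.1400 / 0.53200 = 0.2632.

Posterior probability ≈ 0.2632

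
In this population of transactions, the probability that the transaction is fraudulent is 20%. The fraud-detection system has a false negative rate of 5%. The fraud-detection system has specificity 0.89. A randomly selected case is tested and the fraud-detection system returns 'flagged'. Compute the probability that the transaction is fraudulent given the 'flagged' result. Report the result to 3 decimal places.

P(H | E) ≈ 0.683

Let H be the event that the transaction is fraudulent. P(H) = 0.2, so P(¬H) = 0.8. With E the 'flagged' result, P(E|H) = 0.95 and P(E|¬H) = 0.11.
P(E) = 0.95·0.2 + 0.11·0.8 = 0.19000 + 0.088000 = 0.27800.
By Bayes' theorem, P(H|E) = 0.19000 / 0.27800 = 0.683.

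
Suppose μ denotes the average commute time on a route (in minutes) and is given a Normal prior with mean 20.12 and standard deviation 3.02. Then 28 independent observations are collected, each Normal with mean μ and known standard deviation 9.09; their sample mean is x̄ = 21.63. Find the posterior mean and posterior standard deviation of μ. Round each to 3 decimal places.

Posterior mean ≈ 21.261; posterior SD ≈ 1.493

With known σ, the Normal prior is conjugate. Weight on the data is w = (n/σ²)/(n/σ² + 1/τ₀²) = 0.338868/(0.338868+0.109644) = 0.75554.
Posterior mean = w·x̄ + (1−w)·μ₀ = 0.75554·21.63 + 0.24446·20.12 = 21.261. Posterior variance = 1/(0.338868+0.109644) = 2.22959, so SD = 1.493.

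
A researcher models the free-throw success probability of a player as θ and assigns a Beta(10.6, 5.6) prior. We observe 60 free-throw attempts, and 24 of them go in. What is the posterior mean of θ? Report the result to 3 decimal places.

Posterior mean ≈ 0.454

The binomial likelihood is conjugate to the Beta prior: with 24 successes and 36 failures, the posterior is Beta(10.6+24, 5.6+36) = Beta(34.6, 41.6).
E[θ | data] = 34.6/(34.6+41.6) = 0.454.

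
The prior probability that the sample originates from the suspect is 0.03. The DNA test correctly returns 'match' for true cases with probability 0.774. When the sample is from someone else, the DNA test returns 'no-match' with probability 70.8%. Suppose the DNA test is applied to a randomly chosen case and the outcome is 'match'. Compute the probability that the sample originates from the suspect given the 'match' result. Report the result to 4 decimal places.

P(H | E) ≈ 0.0758

Write H for 'the sample originates from the suspect'. Prior odds H:¬H = 0.03/0.97 = 0.030928. For the 'match' outcome, the likelihood ratio is 0.774/0.292 = 2.6507.
Posterior odds = 0.030928 × 2.6507 = 0.081980, so P(H|E) = 0.081980/(1+0.081980) = 0.0758.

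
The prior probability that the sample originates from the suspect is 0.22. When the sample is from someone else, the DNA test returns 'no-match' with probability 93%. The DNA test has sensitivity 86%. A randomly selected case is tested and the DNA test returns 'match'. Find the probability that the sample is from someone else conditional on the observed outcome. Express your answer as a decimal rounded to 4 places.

P(¬H | E) ≈ 0.2240

Write H for 'the sample originates from the suspect'. Prior odds H:¬H = 0.22/0.78 = 0.28205. For the 'match' outcome, the likelihood ratio is 0.86/0.07 = 12.286.
Posterior odds = 0.28205 × 12.286 = 3.4652, so P(H|E) = 3.4652/(1+3.4652) = 0.7760. Then P(¬H|E) = 1 − 0.7760 = 0.2240.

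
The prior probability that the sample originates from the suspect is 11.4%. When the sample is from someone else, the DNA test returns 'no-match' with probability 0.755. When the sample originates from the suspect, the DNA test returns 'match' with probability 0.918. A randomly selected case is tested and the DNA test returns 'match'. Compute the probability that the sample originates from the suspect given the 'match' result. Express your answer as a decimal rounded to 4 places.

P(H | E) ≈ 0.3253

Write H for 'the sample originates from the suspect'. Prior odds H:¬H = 0.114/0.886 = 0.12867. For the 'match' outcome, the likelihood ratio is 0.918/0.245 = 3.7469.
Posterior odds = 0.12867 × 3.7469 = 0.48211, so P(H|E) = 0.48211/(1+0.48211) = 0.3253.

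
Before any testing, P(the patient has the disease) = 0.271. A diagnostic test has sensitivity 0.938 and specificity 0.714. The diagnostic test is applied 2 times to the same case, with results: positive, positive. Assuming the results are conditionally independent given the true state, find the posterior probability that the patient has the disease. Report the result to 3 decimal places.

Posterior P(H) ≈ 0.800

With H the event that the patient has the disease, the joint likelihood of the observed sequence is P(data|H) = 0.938·0.938 = 0.87984 and P(data|¬H) = 0.286·0.286 = 0.081796.
Bayes: P(H|data) = 0.271·0.87984 / (0.271·0.87984 + 0.729·0.081796) = 0.23844/0.29807 = 0.7999.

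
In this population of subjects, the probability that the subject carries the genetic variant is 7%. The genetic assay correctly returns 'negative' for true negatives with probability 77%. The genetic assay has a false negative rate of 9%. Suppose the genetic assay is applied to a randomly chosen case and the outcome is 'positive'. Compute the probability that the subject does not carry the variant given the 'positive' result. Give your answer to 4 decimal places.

Let H be the event that the subject carries the genetic variant. P(H) = 0.07, so P(¬H) = 0.93. With E the 'positive' result, P(E|H) = 0.91 and P(E|¬H) = 0.23.
P(E) = 0.91·0.07 + 0.23·0.93 = 0.063700 + 0.21390 = 0.27760.
By Bayes' theorem, P(H|E) = 0.063700 / 0.27760 = 0.2295. Hence P(¬H|E) = 1 − 0.2295 = 0.7705.

P(¬H | E) ≈ 0.7705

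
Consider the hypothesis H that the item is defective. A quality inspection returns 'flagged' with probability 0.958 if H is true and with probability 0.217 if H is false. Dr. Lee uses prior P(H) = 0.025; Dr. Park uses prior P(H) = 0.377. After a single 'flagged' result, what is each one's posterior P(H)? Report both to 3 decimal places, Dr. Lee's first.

Dr. Lee: 0.102; Dr. Park: 0.728

P('+'|H) = 0.958, P('+'|¬H) = 0.217.
Dr. Lee: numerator 0.958·0.025 = 0.023950; evidence = 0.023950+0.217·0.975 = 0.23552; posterior = 0.102.
Dr. Park: numerator 0.958·0.377 = 0.36117; evidence = 0.36117+0.217·0.623 = 0.49636; posterior = 0.728.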